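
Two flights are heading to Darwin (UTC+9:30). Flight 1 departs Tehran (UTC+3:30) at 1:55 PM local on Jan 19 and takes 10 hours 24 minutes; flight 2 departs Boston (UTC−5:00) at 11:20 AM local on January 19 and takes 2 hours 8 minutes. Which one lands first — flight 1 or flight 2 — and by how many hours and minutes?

Flight 1 in UTC: 1:55 PM − 3:30 = 10:25 AM on Jan 19.
+10 hours 24 minutes → arrive 8:49 PM UTC on Jan 19.
Flight 2 in UTC: 11:20 AM + 5:00 = 4:20 PM on Jan 19.
+2 hours and 8 minutes → arrive 6:28 PM UTC on Jan 19.
Flight 2 lands earlier by 2 hours 21 minutes.

the second, by 2 hours 21 minutes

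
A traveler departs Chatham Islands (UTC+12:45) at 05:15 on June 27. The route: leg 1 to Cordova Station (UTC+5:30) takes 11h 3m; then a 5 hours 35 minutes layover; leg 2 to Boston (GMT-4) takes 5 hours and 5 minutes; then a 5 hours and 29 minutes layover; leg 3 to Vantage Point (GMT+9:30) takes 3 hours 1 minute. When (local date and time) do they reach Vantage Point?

08:13 on June 28

Convert departure to UTC: 05:15 − 12:45 = 16:30 UTC on Jun 26.
Add 11 hours 3 minutes leg 1 → 03:33 UTC (Jun 27).
Add 5 hours 35 minutes layover in Cordova Station → 09:08 UTC.
Add 5 hours 5 minutes leg 2 → 14:13 UTC.
Add 5 hours 29 minutes layover in Boston → 19:42 UTC.
Add 3 hours 1 minute leg 3 → 22:43 UTC.
Vantage Point is UTC+9:30, so local arrival = 22:43 + 9:30 = 08:13 on Jun 28.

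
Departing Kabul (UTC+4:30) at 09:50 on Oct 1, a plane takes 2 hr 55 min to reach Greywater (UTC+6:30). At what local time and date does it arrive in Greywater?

Greywater is 2:00 ahead of Kabul.
After 2 hours and 55 minutes it is 12:45 in Kabul.
Shift by the zone difference: 12:45 + 2:00 = 14:45 on Oct 1 in Greywater.

14:45 on October 1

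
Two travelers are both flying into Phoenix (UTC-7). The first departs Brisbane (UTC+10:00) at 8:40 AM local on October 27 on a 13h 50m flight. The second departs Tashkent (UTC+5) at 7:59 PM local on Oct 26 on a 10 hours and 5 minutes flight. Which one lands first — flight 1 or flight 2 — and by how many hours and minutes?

Flight 1 in UTC: 8:40 AM − 10:00 = 10:40 PM on Oct 26.
+13 hours 50 minutes → arrive 12:30 PM UTC on Oct 27.
Flight 2 in UTC: 7:59 PM − 5:00 = 2:59 PM on Oct 26.
+10 hours and 5 minutes → arrive 1:04 AM UTC on Oct 27.
Flight 2 lands earlier by 11 hours 26 minutes.

the second, by 11 hours 26 minutes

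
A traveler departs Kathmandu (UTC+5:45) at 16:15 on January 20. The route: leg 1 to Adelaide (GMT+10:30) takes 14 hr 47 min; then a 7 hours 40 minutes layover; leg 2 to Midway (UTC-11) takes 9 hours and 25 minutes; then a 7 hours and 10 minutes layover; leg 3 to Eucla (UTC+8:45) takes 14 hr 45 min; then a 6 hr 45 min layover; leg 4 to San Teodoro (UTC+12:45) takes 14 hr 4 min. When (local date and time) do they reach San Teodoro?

Convert departure to UTC: 16:15 − 5:45 = 10:30 UTC on Jan 20.
Add 14 hours 47 minutes leg 1 → 01:17 UTC (Jan 21).
Add 7 hours and 40 minutes layover in Adelaide → 08:57 UTC.
Add 9 hours 25 minutes leg 2 → 18:22 UTC.
Add 7 hours 10 minutes layover in Midway → 01:32 UTC (Jan 22).
Add 14 hours and 45 minutes leg 3 → 16:17 UTC.
Add 6 hours 45 minutes layover in Eucla → 23:02 UTC.
Add 14 hours and 4 minutes leg 4 → 13:06 UTC (Jan 23).
San Teodoro is UTC+12:45, so local arrival = 13:06 + 12:45 = 01:51 on Jan 24.

01:51 on January 24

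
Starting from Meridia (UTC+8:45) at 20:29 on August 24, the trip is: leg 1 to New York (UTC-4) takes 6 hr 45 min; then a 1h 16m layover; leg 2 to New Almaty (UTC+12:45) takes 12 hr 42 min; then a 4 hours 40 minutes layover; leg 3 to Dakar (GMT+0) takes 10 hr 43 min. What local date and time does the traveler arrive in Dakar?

23:50 on Aug 25

Convert departure to UTC: 20:29 − 8:45 = 11:44 UTC on Aug 24.
Add 6 hours 45 minutes leg 1 → 18:29 UTC.
Add 1 hour and 16 minutes layover in New York → 19:45 UTC.
Add 12 hours and 42 minutes leg 2 → 08:27 UTC (Aug 25).
Add 4 hours 40 minutes layover in New Almaty → 13:07 UTC.
Add 10 hours and 43 minutes leg 3 → 23:50 UTC.
Dakar is UTC+0, so local arrival is the same: 23:50 on Aug 25.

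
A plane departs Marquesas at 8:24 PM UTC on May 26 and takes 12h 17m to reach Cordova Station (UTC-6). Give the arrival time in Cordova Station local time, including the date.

2:41 AM on May 27

Departure is given in UTC: 8:24 PM on May 26.
Add 12 hours and 17 minutes → 8:41 AM UTC (May 27).
Cordova Station is UTC−6:00: 8:41 AM − 6:00 = 2:41 AM on May 27.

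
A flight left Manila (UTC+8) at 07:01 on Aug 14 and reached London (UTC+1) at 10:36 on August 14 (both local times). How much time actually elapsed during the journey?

10 hours 35 minutes

Departure in UTC: 07:01 − 8:00 = 23:01 on Aug 13.
Arrival in UTC: 10:36 − 1:00 = 09:36 on Aug 14.
Elapsed = 09:36 − 23:01 (+1 day) = 10 hours 35 minutes.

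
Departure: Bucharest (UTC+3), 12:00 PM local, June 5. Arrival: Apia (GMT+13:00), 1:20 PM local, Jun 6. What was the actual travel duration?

15 hours 20 minutes

Departure in UTC: 12:00 PM − 3:00 = 9:00 AM on Jun 5.
Arrival in UTC: 1:20 PM − 13:00 = 12:20 AM on Jun 6.
Elapsed = 12:20 AM − 9:00 AM (+1 day) = 15 hours 20 minutes.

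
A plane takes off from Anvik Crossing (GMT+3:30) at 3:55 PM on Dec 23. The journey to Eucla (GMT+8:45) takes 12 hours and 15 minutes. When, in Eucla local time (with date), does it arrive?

9:25 AM on December 24

Convert departure to UTC: 3:55 PM − 3:30 = 12:25 PM UTC on Dec 23.
Add 12 hours 15 minutes travel time → 12:40 AM UTC (Dec 24).
Eucla is UTC+8:45, so local arrival = 12:40 AM + 8:45 = 9:25 AM on Dec 24.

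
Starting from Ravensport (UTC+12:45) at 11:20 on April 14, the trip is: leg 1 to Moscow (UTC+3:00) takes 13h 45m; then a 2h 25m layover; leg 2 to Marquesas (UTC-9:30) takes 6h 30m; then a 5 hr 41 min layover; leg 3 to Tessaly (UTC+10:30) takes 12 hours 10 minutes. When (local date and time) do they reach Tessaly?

01:36 on Apr 16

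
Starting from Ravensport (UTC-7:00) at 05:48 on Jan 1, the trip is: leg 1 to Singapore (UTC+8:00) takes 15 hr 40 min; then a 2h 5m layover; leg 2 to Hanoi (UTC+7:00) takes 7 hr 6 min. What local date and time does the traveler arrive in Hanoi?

20:39 on January 2

Convert departure to UTC: 05:48 + 7:00 = 12:48 UTC on Jan 1.
Add 15 hours 40 minutes leg 1 → 04:28 UTC (Jan 2).
Add 2 hours and 5 minutes layover in Singapore → 06:33 UTC.
Add 7 hours and 6 minutes leg 2 → 13:39 UTC.
Hanoi is UTC+7:00, so local arrival = 13:39 + 7:00 = 20:39 on Jan 2.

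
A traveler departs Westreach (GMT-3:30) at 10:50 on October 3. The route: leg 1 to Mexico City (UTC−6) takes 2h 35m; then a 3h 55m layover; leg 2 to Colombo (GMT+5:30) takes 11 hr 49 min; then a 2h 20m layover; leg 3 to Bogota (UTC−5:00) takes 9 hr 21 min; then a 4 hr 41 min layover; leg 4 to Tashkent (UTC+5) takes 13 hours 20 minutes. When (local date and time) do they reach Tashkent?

19:21 on Oct 5

Convert departure to UTC: 10:50 + 3:30 = 14:20 UTC on Oct 3.
Add 2 hours and 35 minutes leg 1 → 16:55 UTC.
Add 3 hours 55 minutes layover in Mexico City → 20:50 UTC.
Add 11 hours 49 minutes leg 2 → 08:39 UTC (Oct 4).
Add 2 hours and 20 minutes layover in Colombo → 10:59 UTC.
Add 9 hours 21 minutes leg 3 → 20:20 UTC.
Add 4 hours 41 minutes layover in Bogota → 01:01 UTC (Oct 5).
Add 13 hours and 20 minutes leg 4 → 14:21 UTC.
Tashkent is UTC+5:00, so local arrival = 14:21 + 5:00 = 19:21 on Oct 5.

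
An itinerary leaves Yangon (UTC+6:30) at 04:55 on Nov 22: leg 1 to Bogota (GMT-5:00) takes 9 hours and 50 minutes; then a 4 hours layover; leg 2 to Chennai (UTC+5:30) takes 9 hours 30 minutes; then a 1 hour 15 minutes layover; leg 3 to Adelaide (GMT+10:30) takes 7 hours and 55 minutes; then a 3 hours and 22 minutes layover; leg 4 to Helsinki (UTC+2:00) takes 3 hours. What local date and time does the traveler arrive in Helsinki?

Convert departure to UTC: 04:55 − 6:30 = 22:25 UTC on Nov 21.
Add 9 hours 50 minutes leg 1 → 08:15 UTC (Nov 22).
Add 4 hours layover in Bogota → 12:15 UTC.
Add 9 hours 30 minutes leg 2 → 21:45 UTC.
Add 1 hour 15 minutes layover in Chennai → 23:00 UTC.
Add 7 hours 55 minutes leg 3 → 06:55 UTC (Nov 23).
Add 3 hours and 22 minutes layover in Adelaide → 10:17 UTC.
Add 3 hours leg 4 → 13:17 UTC.
Helsinki is UTC+2:00, so local arrival = 13:17 + 2:00 = 15:17 on Nov 23.

15:17 on November 23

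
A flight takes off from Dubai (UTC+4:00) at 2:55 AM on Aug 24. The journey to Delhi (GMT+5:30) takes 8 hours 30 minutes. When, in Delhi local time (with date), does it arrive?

Delhi is 1:30 ahead of Dubai.
After 8 hours 30 minutes it is 11:25 AM in Dubai.
Shift by the zone difference: 11:25 AM + 1:30 = 12:55 PM on Aug 24 in Delhi.

12:55 PM on August 24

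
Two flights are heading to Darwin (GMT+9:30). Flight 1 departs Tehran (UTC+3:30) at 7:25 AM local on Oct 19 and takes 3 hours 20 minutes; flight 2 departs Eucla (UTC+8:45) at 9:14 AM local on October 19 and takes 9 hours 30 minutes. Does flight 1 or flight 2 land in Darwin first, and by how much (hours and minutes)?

Flight 1 in UTC: 7:25 AM − 3:30 = 3:55 AM on Oct 19.
+3 hours 20 minutes → arrive 7:15 AM UTC on Oct 19.
Flight 2 in UTC: 9:14 AM − 8:45 = 12:29 AM on Oct 19.
+9 hours 30 minutes → arrive 9:59 AM UTC on Oct 19.
Flight 1 lands earlier by 2 hours 44 minutes.

the first, by 2 hours 44 minutes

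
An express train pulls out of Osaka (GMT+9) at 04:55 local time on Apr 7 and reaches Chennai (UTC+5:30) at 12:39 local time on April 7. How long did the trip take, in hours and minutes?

11 hours 14 minutes

Departure in UTC: 04:55 − 9:00 = 19:55 on Apr 6.
Arrival in UTC: 12:39 − 5:30 = 07:09 on Apr 7.
Elapsed = 07:09 − 19:55 (+1 day) = 11 hours 14 minutes.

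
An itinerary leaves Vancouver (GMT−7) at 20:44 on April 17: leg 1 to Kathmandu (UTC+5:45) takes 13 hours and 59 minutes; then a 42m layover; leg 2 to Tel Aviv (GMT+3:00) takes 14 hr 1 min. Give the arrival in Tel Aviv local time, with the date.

Convert departure to UTC: 20:44 + 7:00 = 03:44 UTC on Apr 18.
Add 13 hours and 59 minutes leg 1 → 17:43 UTC.
Add 42 minutes layover in Kathmandu → 18:25 UTC.
Add 14 hours and 1 minute leg 2 → 08:26 UTC (Apr 19).
Tel Aviv is UTC+3:00, so local arrival = 08:26 + 3:00 = 11:26 on Apr 19.

11:26 on April 19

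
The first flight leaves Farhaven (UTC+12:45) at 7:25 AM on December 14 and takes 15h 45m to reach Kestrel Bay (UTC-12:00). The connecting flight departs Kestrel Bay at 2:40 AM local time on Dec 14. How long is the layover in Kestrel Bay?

Convert departure to UTC: 7:25 AM − 12:45 = 6:40 PM UTC on Dec 13.
Add 15 hours 45 minutes flight time → 10:25 AM UTC (Dec 14).
Kestrel Bay is UTC−12:00, so local arrival = 10:25 AM − 12:00 = 10:25 PM on Dec 13.
Layover = 2:40 AM − 10:25 PM (+1 day) = 4 hours 15 minutes.

4 hours 15 minutes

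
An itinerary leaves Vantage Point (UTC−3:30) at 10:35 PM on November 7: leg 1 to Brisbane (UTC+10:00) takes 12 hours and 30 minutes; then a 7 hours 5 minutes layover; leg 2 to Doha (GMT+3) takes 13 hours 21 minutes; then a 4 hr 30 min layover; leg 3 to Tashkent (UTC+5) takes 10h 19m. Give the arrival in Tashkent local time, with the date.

6:50 AM on November 10

Convert departure to UTC: 10:35 PM + 3:30 = 2:05 AM UTC on Nov 8.
Add 12 hours 30 minutes leg 1 → 2:35 PM UTC.
Add 7 hours and 5 minutes layover in Brisbane → 9:40 PM UTC.
Add 13 hours and 21 minutes leg 2 → 11:01 AM UTC (Nov 9).
Add 4 hours 30 minutes layover in Doha → 3:31 PM UTC.
Add 10 hours and 19 minutes leg 3 → 1:50 AM UTC (Nov 10).
Tashkent is UTC+5:00, so local arrival = 1:50 AM + 5:00 = 6:50 AM on Nov 10.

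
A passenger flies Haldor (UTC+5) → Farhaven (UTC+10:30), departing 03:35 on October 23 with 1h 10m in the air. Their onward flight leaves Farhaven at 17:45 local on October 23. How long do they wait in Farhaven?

Convert departure to UTC: 03:35 − 5:00 = 22:35 UTC on Oct 22.
Add 1 hour and 10 minutes flight time → 23:45 UTC.
Farhaven is UTC+10:30, so local arrival = 23:45 + 10:30 = 10:15 on Oct 23.
Layover = 17:45 − 10:15 = 7 hours 30 minutes.

7 hours 30 minutes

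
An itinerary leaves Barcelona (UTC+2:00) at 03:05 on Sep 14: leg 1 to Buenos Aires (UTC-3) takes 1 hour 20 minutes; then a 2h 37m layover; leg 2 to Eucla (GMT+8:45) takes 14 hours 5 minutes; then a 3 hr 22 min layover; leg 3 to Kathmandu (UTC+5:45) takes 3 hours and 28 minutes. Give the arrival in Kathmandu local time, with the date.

07:42 on Sep 15

Convert departure to UTC: 03:05 − 2:00 = 01:05 UTC on Sep 14.
Add 1 hour 20 minutes leg 1 → 02:25 UTC.
Add 2 hours 37 minutes layover in Buenos Aires → 05:02 UTC.
Add 14 hours and 5 minutes leg 2 → 19:07 UTC.
Add 3 hours 22 minutes layover in Eucla → 22:29 UTC.
Add 3 hours and 28 minutes leg 3 → 01:57 UTC (Sep 15).
Kathmandu is UTC+5:45, so local arrival = 01:57 + 5:45 = 07:42 on Sep 15.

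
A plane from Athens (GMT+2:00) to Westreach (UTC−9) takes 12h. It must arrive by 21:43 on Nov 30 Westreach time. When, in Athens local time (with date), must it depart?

20:43 on November 30

Target arrival in UTC: 21:43 + 9:00 = 06:43 on Dec 1.
Subtract 12 hours → departure 18:43 UTC on Nov 30.
Athens is UTC+2:00: 18:43 + 2:00 = 20:43 on Nov 30.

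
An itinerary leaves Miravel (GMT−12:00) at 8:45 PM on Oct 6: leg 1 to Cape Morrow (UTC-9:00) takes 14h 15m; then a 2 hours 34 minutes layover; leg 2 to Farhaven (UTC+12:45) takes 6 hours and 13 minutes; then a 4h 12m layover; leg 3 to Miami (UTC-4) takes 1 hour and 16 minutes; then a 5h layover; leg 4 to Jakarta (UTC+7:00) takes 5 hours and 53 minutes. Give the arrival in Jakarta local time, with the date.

7:08 AM on October 9

Convert departure to UTC: 8:45 PM + 12:00 = 8:45 AM UTC on Oct 7.
Add 14 hours 15 minutes leg 1 → 11:00 PM UTC.
Add 2 hours and 34 minutes layover in Cape Morrow → 1:34 AM UTC (Oct 8).
Add 6 hours 13 minutes leg 2 → 7:47 AM UTC.
Add 4 hours 12 minutes layover in Farhaven → 11:59 AM UTC.
Add 1 hour and 16 minutes leg 3 → 1:15 PM UTC.
Add 5 hours layover in Miami → 6:15 PM UTC.
Add 5 hours 53 minutes leg 4 → 12:08 AM UTC (Oct 9).
Jakarta is UTC+7:00, so local arrival = 12:08 AM + 7:00 = 7:08 AM on Oct 9.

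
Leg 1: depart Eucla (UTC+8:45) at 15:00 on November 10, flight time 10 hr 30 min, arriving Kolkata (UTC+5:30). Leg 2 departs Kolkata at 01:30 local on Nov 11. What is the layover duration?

Convert departure to UTC: 15:00 − 8:45 = 06:15 UTC on Nov 10.
Add 10 hours and 30 minutes flight time → 16:45 UTC.
Kolkata is UTC+5:30, so local arrival = 16:45 + 5:30 = 22:15 on Nov 10.
Layover = 01:30 − 22:15 (+1 day) = 3 hours 15 minutes.

3 hours 15 minutes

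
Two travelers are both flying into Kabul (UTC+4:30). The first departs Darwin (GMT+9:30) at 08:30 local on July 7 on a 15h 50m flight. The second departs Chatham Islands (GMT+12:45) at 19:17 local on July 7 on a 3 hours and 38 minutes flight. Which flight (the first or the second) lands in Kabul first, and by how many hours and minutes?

the second, by 4 hours 40 minutes

Flight 1 in UTC: 08:30 − 9:30 = 23:00 on Jul 6.
+15 hours and 50 minutes → arrive 14:50 UTC on Jul 7.
Flight 2 in UTC: 19:17 − 12:45 = 06:32 on Jul 7.
+3 hours and 38 minutes → arrive 10:10 UTC on Jul 7.
Flight 2 lands earlier by 4 hours 40 minutes.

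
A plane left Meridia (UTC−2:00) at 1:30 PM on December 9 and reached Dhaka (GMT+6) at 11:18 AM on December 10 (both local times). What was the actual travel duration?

13 hours 48 minutes

Departure in UTC: 1:30 PM + 2:00 = 3:30 PM on Dec 9.
Arrival in UTC: 11:18 AM − 6:00 = 5:18 AM on Dec 10.
Elapsed = 5:18 AM − 3:30 PM (+1 day) = 13 hours 48 minutes.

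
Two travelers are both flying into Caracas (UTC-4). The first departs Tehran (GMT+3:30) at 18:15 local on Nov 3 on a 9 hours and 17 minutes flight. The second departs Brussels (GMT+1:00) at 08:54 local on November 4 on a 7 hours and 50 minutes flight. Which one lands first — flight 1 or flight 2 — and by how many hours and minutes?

Flight 1 in UTC: 18:15 − 3:30 = 14:45 on Nov 3.
+9 hours 17 minutes → arrive 00:02 UTC on Nov 4.
Flight 2 in UTC: 08:54 − 1:00 = 07:54 on Nov 4.
+7 hours 50 minutes → arrive 15:44 UTC on Nov 4.
Flight 1 lands earlier by 15 hours 42 minutes.

the first, by 15 hours 42 minutes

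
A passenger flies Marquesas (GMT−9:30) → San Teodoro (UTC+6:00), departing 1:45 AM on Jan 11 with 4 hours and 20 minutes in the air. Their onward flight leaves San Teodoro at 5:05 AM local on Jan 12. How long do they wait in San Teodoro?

Convert departure to UTC: 1:45 AM + 9:30 = 11:15 AM UTC on Jan 11.
Add 4 hours 20 minutes flight time → 3:35 PM UTC.
San Teodoro is UTC+6:00, so local arrival = 3:35 PM + 6:00 = 9:35 PM on Jan 11.
Layover = 5:05 AM − 9:35 PM (+1 day) = 7 hours 30 minutes.

7 hours 30 minutes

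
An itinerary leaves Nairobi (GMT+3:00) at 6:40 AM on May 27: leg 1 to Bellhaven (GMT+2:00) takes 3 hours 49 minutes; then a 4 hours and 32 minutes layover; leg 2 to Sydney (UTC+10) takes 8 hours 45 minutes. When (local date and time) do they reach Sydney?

6:46 AM on May 28

Convert departure to UTC: 6:40 AM − 3:00 = 3:40 AM UTC on May 27.
Add 3 hours and 49 minutes leg 1 → 7:29 AM UTC.
Add 4 hours 32 minutes layover in Bellhaven → 12:01 PM UTC.
Add 8 hours and 45 minutes leg 2 → 8:46 PM UTC.
Sydney is UTC+10:00, so local arrival = 8:46 PM + 10:00 = 6:46 AM on May 28.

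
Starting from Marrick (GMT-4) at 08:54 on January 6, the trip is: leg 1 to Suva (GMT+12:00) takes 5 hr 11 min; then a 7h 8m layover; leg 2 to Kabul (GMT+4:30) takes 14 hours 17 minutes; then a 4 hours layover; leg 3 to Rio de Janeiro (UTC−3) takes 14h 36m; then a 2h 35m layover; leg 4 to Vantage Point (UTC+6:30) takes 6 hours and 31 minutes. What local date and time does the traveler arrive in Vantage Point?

Convert departure to UTC: 08:54 + 4:00 = 12:54 UTC on Jan 6.
Add 5 hours and 11 minutes leg 1 → 18:05 UTC.
Add 7 hours and 8 minutes layover in Suva → 01:13 UTC (Jan 7).
Add 14 hours and 17 minutes leg 2 → 15:30 UTC.
Add 4 hours layover in Kabul → 19:30 UTC.
Add 14 hours and 36 minutes leg 3 → 10:06 UTC (Jan 8).
Add 2 hours 35 minutes layover in Rio de Janeiro → 12:41 UTC.
Add 6 hours 31 minutes leg 4 → 19:12 UTC.
Vantage Point is UTC+6:30, so local arrival = 19:12 + 6:30 = 01:42 on Jan 9.

01:42 on Jan 9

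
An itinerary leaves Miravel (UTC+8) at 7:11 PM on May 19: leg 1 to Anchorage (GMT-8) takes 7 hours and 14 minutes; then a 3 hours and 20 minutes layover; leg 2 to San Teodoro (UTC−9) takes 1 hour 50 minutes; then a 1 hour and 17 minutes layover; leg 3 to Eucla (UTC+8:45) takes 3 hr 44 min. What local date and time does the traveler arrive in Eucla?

Convert departure to UTC: 7:11 PM − 8:00 = 11:11 AM UTC on May 19.
Add 7 hours and 14 minutes leg 1 → 6:25 PM UTC.
Add 3 hours 20 minutes layover in Anchorage → 9:45 PM UTC.
Add 1 hour 50 minutes leg 2 → 11:35 PM UTC.
Add 1 hour and 17 minutes layover in San Teodoro → 12:52 AM UTC (May 20).
Add 3 hours 44 minutes leg 3 → 4:36 AM UTC.
Eucla is UTC+8:45, so local arrival = 4:36 AM + 8:45 = 1:21 PM on May 20.

1:21 PM on May 20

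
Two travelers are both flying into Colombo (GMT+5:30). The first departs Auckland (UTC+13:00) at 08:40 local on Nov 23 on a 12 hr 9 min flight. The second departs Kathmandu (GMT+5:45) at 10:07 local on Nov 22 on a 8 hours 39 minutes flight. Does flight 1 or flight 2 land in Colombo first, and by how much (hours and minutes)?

Flight 1 in UTC: 08:40 − 13:00 = 19:40 on Nov 22.
+12 hours 9 minutes → arrive 07:49 UTC on Nov 23.
Flight 2 in UTC: 10:07 − 5:45 = 04:22 on Nov 22.
+8 hours 39 minutes → arrive 13:01 UTC on Nov 22.
Flight 2 lands earlier by 18 hours 48 minutes.

the second, by 18 hours 48 minutes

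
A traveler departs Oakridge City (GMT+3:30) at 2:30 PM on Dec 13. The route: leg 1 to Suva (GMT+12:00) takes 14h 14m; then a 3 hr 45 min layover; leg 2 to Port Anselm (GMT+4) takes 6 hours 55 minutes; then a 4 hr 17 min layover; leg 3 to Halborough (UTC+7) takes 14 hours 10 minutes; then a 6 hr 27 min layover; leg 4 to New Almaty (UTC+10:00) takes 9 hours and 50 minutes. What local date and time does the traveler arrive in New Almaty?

8:38 AM on Dec 16

Convert departure to UTC: 2:30 PM − 3:30 = 11:00 AM UTC on Dec 13.
Add 14 hours 14 minutes leg 1 → 1:14 AM UTC (Dec 14).
Add 3 hours 45 minutes layover in Suva → 4:59 AM UTC.
Add 6 hours 55 minutes leg 2 → 11:54 AM UTC.
Add 4 hours 17 minutes layover in Port Anselm → 4:11 PM UTC.
Add 14 hours and 10 minutes leg 3 → 6:21 AM UTC (Dec 15).
Add 6 hours 27 minutes layover in Halborough → 12:48 PM UTC.
Add 9 hours 50 minutes leg 4 → 10:38 PM UTC.
New Almaty is UTC+10:00, so local arrival = 10:38 PM + 10:00 = 8:38 AM on Dec 16.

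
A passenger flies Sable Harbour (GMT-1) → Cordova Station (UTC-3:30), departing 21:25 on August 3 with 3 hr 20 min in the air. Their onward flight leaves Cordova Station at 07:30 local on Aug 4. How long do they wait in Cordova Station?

Convert departure to UTC: 21:25 + 1:00 = 22:25 UTC on Aug 3.
Add 3 hours and 20 minutes flight time → 01:45 UTC (Aug 4).
Cordova Station is UTC−3:30, so local arrival = 01:45 − 3:30 = 22:15 on Aug 3.
Layover = 07:30 − 22:15 (+1 day) = 9 hours 15 minutes.

9 hours 15 minutes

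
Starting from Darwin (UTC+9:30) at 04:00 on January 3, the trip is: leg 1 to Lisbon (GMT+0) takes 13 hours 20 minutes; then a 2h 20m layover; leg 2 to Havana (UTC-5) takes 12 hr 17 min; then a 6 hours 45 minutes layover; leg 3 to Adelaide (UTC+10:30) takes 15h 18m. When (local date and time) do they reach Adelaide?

Convert departure to UTC: 04:00 − 9:30 = 18:30 UTC on Jan 2.
Add 13 hours 20 minutes leg 1 → 07:50 UTC (Jan 3).
Add 2 hours and 20 minutes layover in Lisbon → 10:10 UTC.
Add 12 hours and 17 minutes leg 2 → 22:27 UTC.
Add 6 hours and 45 minutes layover in Havana → 05:12 UTC (Jan 4).
Add 15 hours and 18 minutes leg 3 → 20:30 UTC.
Adelaide is UTC+10:30, so local arrival = 20:30 + 10:30 = 07:00 on Jan 5.

07:00 on Jan 5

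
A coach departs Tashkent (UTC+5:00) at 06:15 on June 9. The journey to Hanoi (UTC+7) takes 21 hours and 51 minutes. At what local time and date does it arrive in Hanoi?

06:06 on Jun 10

Hanoi is 2:00 ahead of Tashkent.
After 21 hours and 51 minutes it is 04:06 (Jun 10) in Tashkent.
Shift by the zone difference: 04:06 + 2:00 = 06:06 on Jun 10 in Hanoi.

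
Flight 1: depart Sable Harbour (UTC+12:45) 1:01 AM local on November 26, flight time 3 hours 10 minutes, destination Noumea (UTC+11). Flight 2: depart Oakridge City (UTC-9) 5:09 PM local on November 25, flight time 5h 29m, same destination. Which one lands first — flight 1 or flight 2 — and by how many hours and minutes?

Flight 1 in UTC: 1:01 AM − 12:45 = 12:16 PM on Nov 25.
+3 hours and 10 minutes → arrive 3:26 PM UTC on Nov 25.
Flight 2 in UTC: 5:09 PM + 9:00 = 2:09 AM on Nov 26.
+5 hours 29 minutes → arrive 7:38 AM UTC on Nov 26.
Flight 1 lands earlier by 16 hours 12 minutes.

the first, by 16 hours 12 minutes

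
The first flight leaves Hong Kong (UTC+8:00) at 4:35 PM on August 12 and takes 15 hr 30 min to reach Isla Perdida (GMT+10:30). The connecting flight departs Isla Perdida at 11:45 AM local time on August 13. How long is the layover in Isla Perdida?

Convert departure to UTC: 4:35 PM − 8:00 = 8:35 AM UTC on Aug 12.
Add 15 hours and 30 minutes flight time → 12:05 AM UTC (Aug 13).
Isla Perdida is UTC+10:30, so local arrival = 12:05 AM + 10:30 = 10:35 AM on Aug 13.
Layover = 11:45 AM − 10:35 AM = 1 hour 10 minutes.

1 hour 10 minutes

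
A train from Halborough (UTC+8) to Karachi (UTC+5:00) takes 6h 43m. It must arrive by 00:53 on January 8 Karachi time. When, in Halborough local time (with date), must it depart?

Target arrival in UTC: 00:53 − 5:00 = 19:53 on Jan 7.
Subtract 6 hours 43 minutes → departure 13:10 UTC on Jan 7.
Halborough is UTC+8:00: 13:10 + 8:00 = 21:10 on Jan 7.

21:10 on January 7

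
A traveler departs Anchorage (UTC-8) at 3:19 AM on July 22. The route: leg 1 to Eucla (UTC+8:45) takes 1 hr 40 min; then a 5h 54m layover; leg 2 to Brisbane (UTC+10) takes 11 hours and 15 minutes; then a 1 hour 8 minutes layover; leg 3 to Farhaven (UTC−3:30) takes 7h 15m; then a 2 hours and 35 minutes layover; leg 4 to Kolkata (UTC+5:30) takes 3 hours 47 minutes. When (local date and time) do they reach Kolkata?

2:23 AM on July 24

Convert departure to UTC: 3:19 AM + 8:00 = 11:19 AM UTC on Jul 22.
Add 1 hour and 40 minutes leg 1 → 12:59 PM UTC.
Add 5 hours and 54 minutes layover in Eucla → 6:53 PM UTC.
Add 11 hours and 15 minutes leg 2 → 6:08 AM UTC (Jul 23).
Add 1 hour and 8 minutes layover in Brisbane → 7:16 AM UTC.
Add 7 hours and 15 minutes leg 3 → 2:31 PM UTC.
Add 2 hours and 35 minutes layover in Farhaven → 5:06 PM UTC.
Add 3 hours 47 minutes leg 4 → 8:53 PM UTC.
Kolkata is UTC+5:30, so local arrival = 8:53 PM + 5:30 = 2:23 AM on Jul 24.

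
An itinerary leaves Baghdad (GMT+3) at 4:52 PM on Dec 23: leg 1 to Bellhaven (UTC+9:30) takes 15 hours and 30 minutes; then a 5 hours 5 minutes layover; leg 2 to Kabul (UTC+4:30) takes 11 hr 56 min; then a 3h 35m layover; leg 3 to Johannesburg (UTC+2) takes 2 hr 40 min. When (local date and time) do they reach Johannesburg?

Convert departure to UTC: 4:52 PM − 3:00 = 1:52 PM UTC on Dec 23.
Add 15 hours 30 minutes leg 1 → 5:22 AM UTC (Dec 24).
Add 5 hours and 5 minutes layover in Bellhaven → 10:27 AM UTC.
Add 11 hours 56 minutes leg 2 → 10:23 PM UTC.
Add 3 hours and 35 minutes layover in Kabul → 1:58 AM UTC (Dec 25).
Add 2 hours 40 minutes leg 3 → 4:38 AM UTC.
Johannesburg is UTC+2:00, so local arrival = 4:38 AM + 2:00 = 6:38 AM on Dec 25.

6:38 AM on December 25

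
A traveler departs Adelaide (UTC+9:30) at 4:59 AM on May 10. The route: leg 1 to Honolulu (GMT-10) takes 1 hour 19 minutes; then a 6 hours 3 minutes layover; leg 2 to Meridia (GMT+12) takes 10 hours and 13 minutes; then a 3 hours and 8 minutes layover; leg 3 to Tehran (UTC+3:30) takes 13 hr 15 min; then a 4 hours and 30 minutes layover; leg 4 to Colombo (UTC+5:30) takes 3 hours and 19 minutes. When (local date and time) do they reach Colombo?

Convert departure to UTC: 4:59 AM − 9:30 = 7:29 PM UTC on May 9.
Add 1 hour 19 minutes leg 1 → 8:48 PM UTC.
Add 6 hours 3 minutes layover in Honolulu → 2:51 AM UTC (May 10).
Add 10 hours 13 minutes leg 2 → 1:04 PM UTC.
Add 3 hours 8 minutes layover in Meridia → 4:12 PM UTC.
Add 13 hours and 15 minutes leg 3 → 5:27 AM UTC (May 11).
Add 4 hours and 30 minutes layover in Tehran → 9:57 AM UTC.
Add 3 hours and 19 minutes leg 4 → 1:16 PM UTC.
Colombo is UTC+5:30, so local arrival = 1:16 PM + 5:30 = 6:46 PM on May 11.

6:46 PM on May 11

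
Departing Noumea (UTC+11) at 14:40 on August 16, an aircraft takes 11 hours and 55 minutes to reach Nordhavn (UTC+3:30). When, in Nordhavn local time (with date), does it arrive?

Convert departure to UTC: 14:40 − 11:00 = 03:40 UTC on Aug 16.
Add 11 hours and 55 minutes travel time → 15:35 UTC.
Nordhavn is UTC+3:30, so local arrival = 15:35 + 3:30 = 19:05 on Aug 16.

19:05 on August 16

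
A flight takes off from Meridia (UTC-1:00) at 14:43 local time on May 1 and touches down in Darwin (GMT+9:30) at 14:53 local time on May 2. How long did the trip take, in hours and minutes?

Darwin is 10:30 ahead of Meridia.
Clock-face elapsed time (ignoring zones) is 24 hours 10 minutes.
Actual elapsed = 24 hours 10 minutes − 10:30 = 13 hours 40 minutes.

13 hours 40 minutes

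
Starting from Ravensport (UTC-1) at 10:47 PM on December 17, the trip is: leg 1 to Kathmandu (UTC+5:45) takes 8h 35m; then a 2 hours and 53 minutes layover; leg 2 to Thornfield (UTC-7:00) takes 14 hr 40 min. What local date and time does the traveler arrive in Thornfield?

6:55 PM on December 18

Convert departure to UTC: 10:47 PM + 1:00 = 11:47 PM UTC on Dec 17.
Add 8 hours and 35 minutes leg 1 → 8:22 AM UTC (Dec 18).
Add 2 hours and 53 minutes layover in Kathmandu → 11:15 AM UTC.
Add 14 hours and 40 minutes leg 2 → 1:55 AM UTC (Dec 19).
Thornfield is UTC−7:00, so local arrival = 1:55 AM − 7:00 = 6:55 PM on Dec 18.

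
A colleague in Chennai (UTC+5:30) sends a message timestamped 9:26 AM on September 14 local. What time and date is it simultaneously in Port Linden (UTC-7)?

Port Linden is 12:30 behind Chennai.
Shift by the zone difference: 9:26 AM − 12:30 = 8:56 PM on Sep 13 in Port Linden.

8:56 PM on September 13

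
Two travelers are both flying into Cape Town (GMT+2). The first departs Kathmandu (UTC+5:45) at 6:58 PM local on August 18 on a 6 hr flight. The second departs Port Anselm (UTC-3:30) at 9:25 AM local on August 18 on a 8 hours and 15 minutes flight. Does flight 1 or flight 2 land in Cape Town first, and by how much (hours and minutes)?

the first, by 1 hour 57 minutes

Flight 1 in UTC: 6:58 PM − 5:45 = 1:13 PM on Aug 18.
+6 hours → arrive 7:13 PM UTC on Aug 18.
Flight 2 in UTC: 9:25 AM + 3:30 = 12:55 PM on Aug 18.
+8 hours and 15 minutes → arrive 9:10 PM UTC on Aug 18.
Flight 1 lands earlier by 1 hour 57 minutes.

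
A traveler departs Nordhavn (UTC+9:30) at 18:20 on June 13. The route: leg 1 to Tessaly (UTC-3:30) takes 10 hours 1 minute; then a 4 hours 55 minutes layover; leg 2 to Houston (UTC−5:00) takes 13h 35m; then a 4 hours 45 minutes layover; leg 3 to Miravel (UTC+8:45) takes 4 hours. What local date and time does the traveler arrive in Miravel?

06:51 on Jun 15

Convert departure to UTC: 18:20 − 9:30 = 08:50 UTC on Jun 13.
Add 10 hours 1 minute leg 1 → 18:51 UTC.
Add 4 hours and 55 minutes layover in Tessaly → 23:46 UTC.
Add 13 hours 35 minutes leg 2 → 13:21 UTC (Jun 14).
Add 4 hours 45 minutes layover in Houston → 18:06 UTC.
Add 4 hours leg 3 → 22:06 UTC.
Miravel is UTC+8:45, so local arrival = 22:06 + 8:45 = 06:51 on Jun 15.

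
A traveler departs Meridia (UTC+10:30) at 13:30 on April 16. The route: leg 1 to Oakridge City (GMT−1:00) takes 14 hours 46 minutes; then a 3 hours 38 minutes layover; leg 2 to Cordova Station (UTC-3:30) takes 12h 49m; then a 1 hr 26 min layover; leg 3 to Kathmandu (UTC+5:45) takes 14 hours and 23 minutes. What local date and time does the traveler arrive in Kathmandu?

Convert departure to UTC: 13:30 − 10:30 = 03:00 UTC on Apr 16.
Add 14 hours and 46 minutes leg 1 → 17:46 UTC.
Add 3 hours 38 minutes layover in Oakridge City → 21:24 UTC.
Add 12 hours 49 minutes leg 2 → 10:13 UTC (Apr 17).
Add 1 hour 26 minutes layover in Cordova Station → 11:39 UTC.
Add 14 hours 23 minutes leg 3 → 02:02 UTC (Apr 18).
Kathmandu is UTC+5:45, so local arrival = 02:02 + 5:45 = 07:47 on Apr 18.

07:47 on April 18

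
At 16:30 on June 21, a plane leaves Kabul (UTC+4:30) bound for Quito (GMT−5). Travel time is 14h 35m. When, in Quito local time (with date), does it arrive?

21:35 on June 21

Quito is 9:30 behind Kabul.
After 14 hours 35 minutes it is 07:05 (Jun 22) in Kabul.
Shift by the zone difference: 07:05 − 9:30 = 21:35 on Jun 21 in Quito.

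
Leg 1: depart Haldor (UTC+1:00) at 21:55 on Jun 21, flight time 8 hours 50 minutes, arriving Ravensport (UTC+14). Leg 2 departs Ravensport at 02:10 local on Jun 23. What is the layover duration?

Convert departure to UTC: 21:55 − 1:00 = 20:55 UTC on Jun 21.
Add 8 hours and 50 minutes flight time → 05:45 UTC (Jun 22).
Ravensport is UTC+14:00, so local arrival = 05:45 + 14:00 = 19:45 on Jun 22.
Layover = 02:10 − 19:45 (+1 day) = 6 hours 25 minutes.

6 hours 25 minutes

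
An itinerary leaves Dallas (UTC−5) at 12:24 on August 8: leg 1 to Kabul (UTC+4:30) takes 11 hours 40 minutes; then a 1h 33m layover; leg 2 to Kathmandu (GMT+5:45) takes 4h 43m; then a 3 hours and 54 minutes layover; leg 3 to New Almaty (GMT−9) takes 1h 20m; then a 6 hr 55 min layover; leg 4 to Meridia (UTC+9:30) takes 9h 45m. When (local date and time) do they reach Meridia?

18:44 on August 10

Convert departure to UTC: 12:24 + 5:00 = 17:24 UTC on Aug 8.
Add 11 hours 40 minutes leg 1 → 05:04 UTC (Aug 9).
Add 1 hour and 33 minutes layover in Kabul → 06:37 UTC.
Add 4 hours and 43 minutes leg 2 → 11:20 UTC.
Add 3 hours and 54 minutes layover in Kathmandu → 15:14 UTC.
Add 1 hour and 20 minutes leg 3 → 16:34 UTC.
Add 6 hours 55 minutes layover in New Almaty → 23:29 UTC.
Add 9 hours and 45 minutes leg 4 → 09:14 UTC (Aug 10).
Meridia is UTC+9:30, so local arrival = 09:14 + 9:30 = 18:44 on Aug 10.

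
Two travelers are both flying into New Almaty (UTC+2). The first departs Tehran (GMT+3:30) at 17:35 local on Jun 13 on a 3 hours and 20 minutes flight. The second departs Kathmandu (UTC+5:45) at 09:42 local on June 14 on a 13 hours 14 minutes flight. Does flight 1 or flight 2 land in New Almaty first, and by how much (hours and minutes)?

the first, by 23 hours 46 minutes

Flight 1 in UTC: 17:35 − 3:30 = 14:05 on Jun 13.
+3 hours 20 minutes → arrive 17:25 UTC on Jun 13.
Flight 2 in UTC: 09:42 − 5:45 = 03:57 on Jun 14.
+13 hours and 14 minutes → arrive 17:11 UTC on Jun 14.
Flight 1 lands earlier by 23 hours 46 minutes.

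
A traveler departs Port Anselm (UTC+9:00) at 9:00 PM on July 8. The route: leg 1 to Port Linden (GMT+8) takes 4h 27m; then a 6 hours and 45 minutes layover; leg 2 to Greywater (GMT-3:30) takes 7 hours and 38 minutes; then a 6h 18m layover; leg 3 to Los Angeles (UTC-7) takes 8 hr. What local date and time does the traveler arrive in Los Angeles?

2:08 PM on July 9

Convert departure to UTC: 9:00 PM − 9:00 = 12:00 PM UTC on Jul 8.
Add 4 hours 27 minutes leg 1 → 4:27 PM UTC.
Add 6 hours and 45 minutes layover in Port Linden → 11:12 PM UTC.
Add 7 hours and 38 minutes leg 2 → 6:50 AM UTC (Jul 9).
Add 6 hours and 18 minutes layover in Greywater → 1:08 PM UTC.
Add 8 hours leg 3 → 9:08 PM UTC.
Los Angeles is UTC−7:00, so local arrival = 9:08 PM − 7:00 = 2:08 PM on Jul 9.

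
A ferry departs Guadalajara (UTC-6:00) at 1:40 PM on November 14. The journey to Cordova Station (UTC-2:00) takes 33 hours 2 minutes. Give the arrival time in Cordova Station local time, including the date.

2:42 AM on Nov 16

Convert departure to UTC: 1:40 PM + 6:00 = 7:40 PM UTC on Nov 14.
Add 33 hours 2 minutes travel time → 4:42 AM UTC (Nov 16).
Cordova Station is UTC−2:00, so local arrival = 4:42 AM − 2:00 = 2:42 AM on Nov 16.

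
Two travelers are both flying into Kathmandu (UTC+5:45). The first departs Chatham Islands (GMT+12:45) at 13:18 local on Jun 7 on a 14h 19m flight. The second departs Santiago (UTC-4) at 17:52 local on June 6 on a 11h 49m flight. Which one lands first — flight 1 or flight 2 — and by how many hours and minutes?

Flight 1 in UTC: 13:18 − 12:45 = 00:33 on Jun 7.
+14 hours and 19 minutes → arrive 14:52 UTC on Jun 7.
Flight 2 in UTC: 17:52 + 4:00 = 21:52 on Jun 6.
+11 hours and 49 minutes → arrive 09:41 UTC on Jun 7.
Flight 2 lands earlier by 5 hours 11 minutes.

the second, by 5 hours 11 minutes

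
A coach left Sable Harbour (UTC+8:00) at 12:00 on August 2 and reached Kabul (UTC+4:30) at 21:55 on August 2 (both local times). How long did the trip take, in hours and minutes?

Kabul is 3:30 behind Sable Harbour.
Clock-face elapsed time (ignoring zones) is 9 hours 55 minutes.
Actual elapsed = 9 hours 55 minutes + 3:30 = 13 hours 25 minutes.

13 hours 25 minutes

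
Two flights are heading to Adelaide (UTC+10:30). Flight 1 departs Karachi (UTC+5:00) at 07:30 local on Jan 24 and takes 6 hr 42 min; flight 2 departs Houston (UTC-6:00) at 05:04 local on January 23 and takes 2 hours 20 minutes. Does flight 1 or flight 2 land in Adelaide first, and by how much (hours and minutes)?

Flight 1 in UTC: 07:30 − 5:00 = 02:30 on Jan 24.
+6 hours 42 minutes → arrive 09:12 UTC on Jan 24.
Flight 2 in UTC: 05:04 + 6:00 = 11:04 on Jan 23.
+2 hours 20 minutes → arrive 13:24 UTC on Jan 23.
Flight 2 lands earlier by 19 hours 48 minutes.

the second, by 19 hours 48 minutes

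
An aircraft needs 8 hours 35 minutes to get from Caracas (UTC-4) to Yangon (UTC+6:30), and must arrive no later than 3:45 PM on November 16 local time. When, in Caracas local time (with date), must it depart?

Target arrival in UTC: 3:45 PM − 6:30 = 9:15 AM on Nov 16.
Subtract 8 hours 35 minutes → departure 12:40 AM UTC on Nov 16.
Caracas is UTC−4:00: 12:40 AM − 4:00 = 8:40 PM on Nov 15.

8:40 PM on Nov 15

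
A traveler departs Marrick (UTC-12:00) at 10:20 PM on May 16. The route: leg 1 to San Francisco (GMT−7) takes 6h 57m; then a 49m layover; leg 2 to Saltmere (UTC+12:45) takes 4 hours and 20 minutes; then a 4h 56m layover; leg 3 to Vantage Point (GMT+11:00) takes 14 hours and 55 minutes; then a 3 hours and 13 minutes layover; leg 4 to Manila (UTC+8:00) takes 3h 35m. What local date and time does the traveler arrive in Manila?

9:05 AM on May 19

Convert departure to UTC: 10:20 PM + 12:00 = 10:20 AM UTC on May 17.
Add 6 hours 57 minutes leg 1 → 5:17 PM UTC.
Add 49 minutes layover in San Francisco → 6:06 PM UTC.
Add 4 hours 20 minutes leg 2 → 10:26 PM UTC.
Add 4 hours 56 minutes layover in Saltmere → 3:22 AM UTC (May 18).
Add 14 hours and 55 minutes leg 3 → 6:17 PM UTC.
Add 3 hours and 13 minutes layover in Vantage Point → 9:30 PM UTC.
Add 3 hours 35 minutes leg 4 → 1:05 AM UTC (May 19).
Manila is UTC+8:00, so local arrival = 1:05 AM + 8:00 = 9:05 AM on May 19.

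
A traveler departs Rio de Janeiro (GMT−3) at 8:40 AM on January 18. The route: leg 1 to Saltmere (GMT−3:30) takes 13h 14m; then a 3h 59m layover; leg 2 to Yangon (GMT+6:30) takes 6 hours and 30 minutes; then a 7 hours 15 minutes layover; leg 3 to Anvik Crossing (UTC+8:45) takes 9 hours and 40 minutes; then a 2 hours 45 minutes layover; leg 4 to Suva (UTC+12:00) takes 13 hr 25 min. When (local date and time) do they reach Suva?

8:28 AM on Jan 21

Convert departure to UTC: 8:40 AM + 3:00 = 11:40 AM UTC on Jan 18.
Add 13 hours and 14 minutes leg 1 → 12:54 AM UTC (Jan 19).
Add 3 hours 59 minutes layover in Saltmere → 4:53 AM UTC.
Add 6 hours 30 minutes leg 2 → 11:23 AM UTC.
Add 7 hours and 15 minutes layover in Yangon → 6:38 PM UTC.
Add 9 hours and 40 minutes leg 3 → 4:18 AM UTC (Jan 20).
Add 2 hours 45 minutes layover in Anvik Crossing → 7:03 AM UTC.
Add 13 hours and 25 minutes leg 4 → 8:28 PM UTC.
Suva is UTC+12:00, so local arrival = 8:28 PM + 12:00 = 8:28 AM on Jan 21.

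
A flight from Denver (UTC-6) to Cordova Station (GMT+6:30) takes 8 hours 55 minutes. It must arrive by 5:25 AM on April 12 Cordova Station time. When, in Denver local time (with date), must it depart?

8:00 AM on April 11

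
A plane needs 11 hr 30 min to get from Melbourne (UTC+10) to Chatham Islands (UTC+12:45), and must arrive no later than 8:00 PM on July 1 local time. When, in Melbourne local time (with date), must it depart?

Target arrival in UTC: 8:00 PM − 12:45 = 7:15 AM on Jul 1.
Subtract 11 hours 30 minutes → departure 7:45 PM UTC on Jun 30.
Melbourne is UTC+10:00: 7:45 PM + 10:00 = 5:45 AM on Jul 1.

5:45 AM on July 1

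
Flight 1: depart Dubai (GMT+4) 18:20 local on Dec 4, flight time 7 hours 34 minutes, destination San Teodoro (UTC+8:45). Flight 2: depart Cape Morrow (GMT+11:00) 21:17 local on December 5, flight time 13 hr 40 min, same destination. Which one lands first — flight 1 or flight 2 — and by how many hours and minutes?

the first, by 26 hours 3 minutes

Flight 1 in UTC: 18:20 − 4:00 = 14:20 on Dec 4.
+7 hours 34 minutes → arrive 21:54 UTC on Dec 4.
Flight 2 in UTC: 21:17 − 11:00 = 10:17 on Dec 5.
+13 hours and 40 minutes → arrive 23:57 UTC on Dec 5.
Flight 1 lands earlier by 26 hours 3 minutes.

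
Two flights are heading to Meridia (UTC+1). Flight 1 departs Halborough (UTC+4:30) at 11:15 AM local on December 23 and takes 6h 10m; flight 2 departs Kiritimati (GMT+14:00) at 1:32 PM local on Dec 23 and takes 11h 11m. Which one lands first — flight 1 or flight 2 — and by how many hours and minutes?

the second, by 2 hours 12 minutes

Flight 1 in UTC: 11:15 AM − 4:30 = 6:45 AM on Dec 23.
+6 hours and 10 minutes → arrive 12:55 PM UTC on Dec 23.
Flight 2 in UTC: 1:32 PM − 14:00 = 11:32 PM on Dec 22.
+11 hours 11 minutes → arrive 10:43 AM UTC on Dec 23.
Flight 2 lands earlier by 2 hours 12 minutes.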